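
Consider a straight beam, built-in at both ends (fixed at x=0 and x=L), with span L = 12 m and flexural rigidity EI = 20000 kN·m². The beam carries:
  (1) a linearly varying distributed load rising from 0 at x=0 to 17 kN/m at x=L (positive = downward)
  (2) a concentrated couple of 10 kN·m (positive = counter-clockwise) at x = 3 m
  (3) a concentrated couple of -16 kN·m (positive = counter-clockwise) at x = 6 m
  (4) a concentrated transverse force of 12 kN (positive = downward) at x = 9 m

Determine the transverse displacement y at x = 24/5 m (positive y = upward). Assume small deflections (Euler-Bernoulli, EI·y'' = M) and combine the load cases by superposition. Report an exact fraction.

y(24/5) = -6521841/312500000 m

Load 1 — triangular load w₀=17 kN/m (0→w₀ over full span):
  y_1 = -w₀x²(L-x)²(x+2L)/(120LEI) = -17·(24/5)²·(12-(24/5))²·((24/5)+2·12)/(120·12·20000) = -198288/9765625 m
Load 2 — applied couple M₀=10 kN·m at a=3 m (b=L-a=9):
  y_2 = (R_Ax³/6 - M_Ax²/2 - M₀(x-a)²/2)/EI  [x>a] with R_A=15/16, M_A=-15/8 = ((15/16)·(24/5)³/6 - (-15/8)·(24/5)²/2 - 10·((24/5)-3)²/2)/20000 = 567/500000 m
Load 3 — applied couple M₀=-16 kN·m at a=6 m (b=L-a=6):
  y_3 = (R_Ax³/6 - M_Ax²/2)/EI  [x≤a] with R_A=-2, M_A=-4 = ((-2)·(24/5)³/6 - (-4)·(24/5)²/2)/20000 = 36/78125 m
Load 4 — point force P=12 kN at a=9 m (b=L-a=3):
  y_4 = -Pb²x²(3aL-(3a+b)x)/(6L³EI)  [x≤a] = -12·3²·(24/5)²·(3·9·12-(3·9+3)·(24/5))/(6·12³·20000) = -27/12500 m
Superposition: y = Σ y_i = -6521841/312500000 m ≈ -0.020870 m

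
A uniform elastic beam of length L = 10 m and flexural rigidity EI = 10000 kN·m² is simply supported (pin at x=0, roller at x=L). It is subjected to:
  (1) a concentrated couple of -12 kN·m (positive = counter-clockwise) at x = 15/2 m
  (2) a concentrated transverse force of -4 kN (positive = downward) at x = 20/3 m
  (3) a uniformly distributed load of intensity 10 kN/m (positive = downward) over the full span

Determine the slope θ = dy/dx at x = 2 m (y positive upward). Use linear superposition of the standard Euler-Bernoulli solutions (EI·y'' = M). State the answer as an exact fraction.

θ(2) = -484483/16200000 rad

Load 1 — applied couple M₀=-12 kN·m at a=15/2 m (b=L-a=5/2):
  θ_1 = (M₀x²/(2L)+C₁)/EI  [x≤a] with C₁=M₀(3b²-L²)/(6L)=65/4 = ((-12)·2²/(2·10)+(65/4))/10000 = 277/200000 rad
Load 2 — point force P=-4 kN at a=20/3 m (b=L-a=10/3):
  θ_2 = -Pb(L²-b²-3x²)/(6LEI)  [x≤a] = -(-4)·(10/3)·(10²-(10/3)²-3·2²)/(6·10·10000) = 173/101250 rad
Load 3 — uniform load w=10 kN/m over full span:
  θ_3 = -w(L³-6Lx²+4x³)/(24EI) = -10·(10³-6·10·2²+4·2³)/(24·10000) = -33/1000 rad
Superposition: θ = Σ θ_i = -484483/16200000 rad ≈ -0.029906 rad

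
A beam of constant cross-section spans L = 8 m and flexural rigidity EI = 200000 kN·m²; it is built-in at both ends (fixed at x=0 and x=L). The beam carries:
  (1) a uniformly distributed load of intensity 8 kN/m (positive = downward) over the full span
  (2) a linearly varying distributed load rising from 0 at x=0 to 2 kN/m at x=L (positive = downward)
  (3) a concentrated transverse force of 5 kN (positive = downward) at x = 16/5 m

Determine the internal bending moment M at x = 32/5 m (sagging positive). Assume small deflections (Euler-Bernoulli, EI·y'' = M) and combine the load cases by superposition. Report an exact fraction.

M(32/5) = -64/25 kN·m

Load 1 — uniform load w=8 kN/m over full span:
  M_1 = wLx/2 - wL²/12 - wx²/2 = 8·8·(32/5)/2 - 8·8²/12 - 8·(32/5)²/2 = -128/75 kN·m
Load 2 — triangular load w₀=2 kN/m (0→w₀ over full span):
  M_2 = 3w₀Lx/20 - w₀L²/30 - w₀x³/(6L) = 3·2·8·(32/5)/20 - 2·8²/30 - 2·(32/5)³/(6·8) = 64/375 kN·m
Load 3 — point force P=5 kN at a=16/5 m (b=L-a=24/5):
  M_3 = Pa²(a+3b)(L-x)/L³ - Pa²b/L²  [x>a] = 5·(16/5)²·((16/5)+3·(24/5))·(8-(32/5))/8³ - 5·(16/5)²·(24/5)/8² = -128/125 kN·m
Superposition: M = Σ M_i = -64/25 kN·m ≈ -2.560000 kN·m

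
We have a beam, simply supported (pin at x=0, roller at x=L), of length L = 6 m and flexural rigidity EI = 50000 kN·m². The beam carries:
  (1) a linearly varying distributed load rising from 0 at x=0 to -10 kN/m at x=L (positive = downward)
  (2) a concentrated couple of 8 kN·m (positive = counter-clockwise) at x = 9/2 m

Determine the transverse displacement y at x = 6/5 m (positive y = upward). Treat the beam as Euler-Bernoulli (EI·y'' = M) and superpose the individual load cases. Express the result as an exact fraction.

y(6/5) = 125433/156250000 m

Load 1 — triangular load w₀=-10 kN/m (0→w₀ over full span):
  y_1 = -w₀x(7L⁴-10L²x²+3x⁴)/(360LEI) = -(-10)·(6/5)·(7·6⁴-10·6²·(6/5)²+3·(6/5)⁴)/(360·6·50000) = 9288/9765625 m
Load 2 — applied couple M₀=8 kN·m at a=9/2 m (b=L-a=3/2):
  y_2 = (M₀x³/(6L)+C₁x)/EI  [x≤a] with C₁=M₀(3b²-L²)/(6L)=-13/2 = (8·(6/5)³/(6·6)+(-13/2)·(6/5))/50000 = -927/6250000 m
Superposition: y = Σ y_i = 125433/156250000 m ≈ 0.000803 m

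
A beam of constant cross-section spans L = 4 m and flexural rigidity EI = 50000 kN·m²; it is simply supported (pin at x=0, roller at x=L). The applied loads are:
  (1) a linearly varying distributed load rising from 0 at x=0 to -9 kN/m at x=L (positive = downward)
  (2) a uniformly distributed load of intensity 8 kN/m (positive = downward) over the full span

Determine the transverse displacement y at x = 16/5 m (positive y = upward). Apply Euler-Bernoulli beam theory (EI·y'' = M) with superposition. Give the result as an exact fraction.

y(16/5) = -18968/146484375 m

Load 1 — triangular load w₀=-9 kN/m (0→w₀ over full span):
  y_1 = -w₀x(7L⁴-10L²x²+3x⁴)/(360LEI) = -(-9)·(16/5)·(7·4⁴-10·4²·(16/5)²+3·(16/5)⁴)/(360·4·50000) = 9144/48828125 m
Load 2 — uniform load w=8 kN/m over full span:
  y_2 = -wx(L³-2Lx²+x³)/(24EI) = -8·(16/5)·(4³-2·4·(16/5)²+(16/5)³)/(24·50000) = -1856/5859375 m
Superposition: y = Σ y_i = -18968/146484375 m ≈ -0.000129 m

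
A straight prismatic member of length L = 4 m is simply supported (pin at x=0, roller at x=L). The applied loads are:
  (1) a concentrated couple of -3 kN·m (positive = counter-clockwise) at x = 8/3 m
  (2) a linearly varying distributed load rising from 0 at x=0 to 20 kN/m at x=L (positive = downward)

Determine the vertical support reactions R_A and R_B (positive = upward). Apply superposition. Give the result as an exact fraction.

R_A = 151/12 kN, R_B = 329/12 kN

Load 1 — applied couple M₀=-3 kN·m at a=8/3 m (b=L-a=4/3):
  R_A = M₀/L = (-3)/4 = -3/4 kN
  R_B = -M₀/L = -(-3)/4 = 3/4 kN
Load 2 — triangular load w₀=20 kN/m (0→w₀ over full span):
  R_A = w₀L/6 = 20·4/6 = 40/3 kN
  R_B = w₀L/3 = 20·4/3 = 80/3 kN
Superposition: R_A = 151/12 kN, R_B = 329/12 kN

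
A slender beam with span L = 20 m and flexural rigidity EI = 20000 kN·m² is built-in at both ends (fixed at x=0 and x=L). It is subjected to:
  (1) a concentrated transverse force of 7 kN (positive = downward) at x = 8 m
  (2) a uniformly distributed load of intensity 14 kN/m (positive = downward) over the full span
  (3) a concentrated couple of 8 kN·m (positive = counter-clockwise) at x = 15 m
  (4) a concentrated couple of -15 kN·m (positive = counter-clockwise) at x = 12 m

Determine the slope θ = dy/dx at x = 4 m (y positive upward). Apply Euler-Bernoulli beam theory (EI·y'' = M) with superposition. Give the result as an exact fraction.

θ(4) = -3657/78125 rad

Load 1 — point force P=7 kN at a=8 m (b=L-a=12):
  θ_1 = -Pb²x(2aL-(3a+b)x)/(2L³EI)  [x≤a] = -7·12²·4·(2·8·20-(3·8+12)·4)/(2·20³·20000) = -693/312500 rad
Load 2 — uniform load w=14 kN/m over full span:
  θ_2 = -wx(L-x)(L-2x)/(12EI) = -14·4·(20-4)·(20-2·4)/(12·20000) = -28/625 rad
Load 3 — applied couple M₀=8 kN·m at a=15 m (b=L-a=5):
  θ_3 = (R_Ax²/2 - M_Ax)/EI  [x≤a] with R_A=9/20, M_A=5/2 = ((9/20)·4²/2 - (5/2)·4)/20000 = -1/3125 rad
Load 4 — applied couple M₀=-15 kN·m at a=12 m (b=L-a=8):
  θ_4 = (R_Ax²/2 - M_Ax)/EI  [x≤a] with R_A=-27/25, M_A=-24/5 = ((-27/25)·4²/2 - (-24/5)·4)/20000 = 33/62500 rad
Superposition: θ = Σ θ_i = -3657/78125 rad ≈ -0.046810 rad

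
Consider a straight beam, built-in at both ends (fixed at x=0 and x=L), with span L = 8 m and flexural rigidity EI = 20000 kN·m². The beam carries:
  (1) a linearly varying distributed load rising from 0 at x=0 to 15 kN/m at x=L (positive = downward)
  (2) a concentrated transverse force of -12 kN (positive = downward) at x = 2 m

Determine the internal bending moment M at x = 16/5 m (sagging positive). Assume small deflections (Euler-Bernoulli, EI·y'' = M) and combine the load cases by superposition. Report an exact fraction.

M(16/5) = 543/50 kN·m

Load 1 — triangular load w₀=15 kN/m (0→w₀ over full span):
  M_1 = 3w₀Lx/20 - w₀L²/30 - w₀x³/(6L) = 3·15·8·(16/5)/20 - 15·8²/30 - 15·(16/5)³/(6·8) = 384/25 kN·m
Load 2 — point force P=-12 kN at a=2 m (b=L-a=6):
  M_2 = Pa²(a+3b)(L-x)/L³ - Pa²b/L²  [x>a] = (-12)·2²·(2+3·6)·(8-(16/5))/8³ - (-12)·2²·6/8² = -9/2 kN·m
Superposition: M = Σ M_i = 543/50 kN·m ≈ 10.860000 kN·m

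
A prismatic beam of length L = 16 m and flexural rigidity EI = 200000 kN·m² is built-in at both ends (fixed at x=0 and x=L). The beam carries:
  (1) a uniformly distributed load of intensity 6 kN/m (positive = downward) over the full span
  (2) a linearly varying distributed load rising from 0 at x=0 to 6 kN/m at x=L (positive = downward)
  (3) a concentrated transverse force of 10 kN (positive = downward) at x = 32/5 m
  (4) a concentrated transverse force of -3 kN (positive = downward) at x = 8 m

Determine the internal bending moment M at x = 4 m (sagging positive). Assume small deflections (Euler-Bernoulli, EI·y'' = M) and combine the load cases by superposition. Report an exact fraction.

M(4) = 532/25 kN·m

Load 1 — uniform load w=6 kN/m over full span:
  M_1 = wLx/2 - wL²/12 - wx²/2 = 6·16·4/2 - 6·16²/12 - 6·4²/2 = 16 kN·m
Load 2 — triangular load w₀=6 kN/m (0→w₀ over full span):
  M_2 = 3w₀Lx/20 - w₀L²/30 - w₀x³/(6L) = 3·6·16·4/20 - 6·16²/30 - 6·4³/(6·16) = 12/5 kN·m
Load 3 — point force P=10 kN at a=32/5 m (b=L-a=48/5):
  M_3 = Pb²(3a+b)x/L³ - Pab²/L²  [x≤a] = 10·(48/5)²·(3·(32/5)+(48/5))·4/16³ - 10·(32/5)·(48/5)²/16² = 72/25 kN·m
Load 4 — point force P=-3 kN at a=8 m (b=L-a=8):
  M_4 = Pb²(3a+b)x/L³ - Pab²/L²  [x≤a] = (-3)·8²·(3·8+8)·4/16³ - (-3)·8·8²/16² = 0 kN·m
Superposition: M = Σ M_i = 532/25 kN·m ≈ 21.280000 kN·m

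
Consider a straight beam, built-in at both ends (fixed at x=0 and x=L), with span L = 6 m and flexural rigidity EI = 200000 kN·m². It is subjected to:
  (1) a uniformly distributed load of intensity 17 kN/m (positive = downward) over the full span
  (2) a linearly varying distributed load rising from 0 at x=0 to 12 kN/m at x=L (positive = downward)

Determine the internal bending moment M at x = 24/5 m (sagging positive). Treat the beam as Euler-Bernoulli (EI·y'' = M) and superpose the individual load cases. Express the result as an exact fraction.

Load 1 — uniform load w=17 kN/m over full span:
  M_1 = wLx/2 - wL²/12 - wx²/2 = 17·6·(24/5)/2 - 17·6²/12 - 17·(24/5)²/2 = -51/25 kN·m
Load 2 — triangular load w₀=12 kN/m (0→w₀ over full span):
  M_2 = 3w₀Lx/20 - w₀L²/30 - w₀x³/(6L) = 3·12·6·(24/5)/20 - 12·6²/30 - 12·(24/5)³/(6·6) = 72/125 kN·m
Superposition: M = Σ M_i = -183/125 kN·m ≈ -1.464000 kN·m

M(24/5) = -183/125 kN·m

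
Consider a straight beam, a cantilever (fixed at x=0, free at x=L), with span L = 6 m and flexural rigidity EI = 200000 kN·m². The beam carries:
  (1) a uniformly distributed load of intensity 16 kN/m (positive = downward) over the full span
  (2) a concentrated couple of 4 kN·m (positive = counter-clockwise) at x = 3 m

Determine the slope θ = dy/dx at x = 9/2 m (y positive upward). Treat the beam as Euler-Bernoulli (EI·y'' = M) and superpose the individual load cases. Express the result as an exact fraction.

θ(9/2) = -111/40000 rad

Load 1 — uniform load w=16 kN/m over full span:
  θ_1 = -wx(x²-3Lx+3L²)/(6EI) = -16·(9/2)·((9/2)²-3·6·(9/2)+3·6²)/(6·200000) = -567/200000 rad
Load 2 — applied couple M₀=4 kN·m at a=3 m (b=L-a=3):
  θ_2 = M₀a/EI  [x>a] = 4·3/200000 = 3/50000 rad
Superposition: θ = Σ θ_i = -111/40000 rad ≈ -0.002775 rad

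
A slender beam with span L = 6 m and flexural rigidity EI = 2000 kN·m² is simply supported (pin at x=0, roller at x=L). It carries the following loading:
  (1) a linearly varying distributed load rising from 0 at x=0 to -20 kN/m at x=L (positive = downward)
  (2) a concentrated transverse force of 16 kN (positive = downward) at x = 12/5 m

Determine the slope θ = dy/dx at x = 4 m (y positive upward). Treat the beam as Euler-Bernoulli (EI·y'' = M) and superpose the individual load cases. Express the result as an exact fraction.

θ(4) = -5903/562500 rad

Load 1 — triangular load w₀=-20 kN/m (0→w₀ over full span):
  θ_1 = -w₀(7L⁴-30L²x²+15x⁴)/(360LEI) = -(-20)·(7·6⁴-30·6²·4²+15·4⁴)/(360·6·2000) = -91/4500 rad
Load 2 — point force P=16 kN at a=12/5 m (b=L-a=18/5):
  θ_2 = -Pa(2L²-6Lx+3x²+a²)/(6LEI)  [x>a] = -16·(12/5)·(2·6²-6·6·4+3·4²+(12/5)²)/(6·6·2000) = 152/15625 rad
Superposition: θ = Σ θ_i = -5903/562500 rad ≈ -0.010494 rad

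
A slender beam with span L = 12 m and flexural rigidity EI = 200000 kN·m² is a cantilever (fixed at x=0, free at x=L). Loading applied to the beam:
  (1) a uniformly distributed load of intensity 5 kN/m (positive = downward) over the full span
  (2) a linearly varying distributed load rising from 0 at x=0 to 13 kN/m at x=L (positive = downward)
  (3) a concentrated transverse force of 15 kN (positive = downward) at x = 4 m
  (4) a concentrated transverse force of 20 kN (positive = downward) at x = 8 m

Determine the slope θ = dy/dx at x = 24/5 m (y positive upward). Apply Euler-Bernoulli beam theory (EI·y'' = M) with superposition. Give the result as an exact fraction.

θ(24/5) = -305247/15625000 rad

Load 1 — uniform load w=5 kN/m over full span:
  θ_1 = -wx(x²-3Lx+3L²)/(6EI) = -5·(24/5)·((24/5)²-3·12·(24/5)+3·12²)/(6·200000) = -441/78125 rad
Load 2 — triangular load w₀=13 kN/m (0→w₀ over full span):
  θ_2 = (w₀Lx²/4-w₀L²x/3-w₀x⁴/(24L))/EI = (13·12·(24/5)²/4-13·12²·(24/5)/3-13·(24/5)⁴/(24·12))/200000 = -20709/1953125 rad
Load 3 — point force P=15 kN at a=4 m (b=L-a=8):
  θ_3 = -Pa²/(2EI)  [x>a] = -15·4²/(2·200000) = -3/5000 rad
Load 4 — point force P=20 kN at a=8 m (b=L-a=4):
  θ_4 = -Px(2a-x)/(2EI)  [x≤a] = -20·(24/5)·(2·8-(24/5))/(2·200000) = -42/15625 rad
Superposition: θ = Σ θ_i = -305247/15625000 rad ≈ -0.019536 rad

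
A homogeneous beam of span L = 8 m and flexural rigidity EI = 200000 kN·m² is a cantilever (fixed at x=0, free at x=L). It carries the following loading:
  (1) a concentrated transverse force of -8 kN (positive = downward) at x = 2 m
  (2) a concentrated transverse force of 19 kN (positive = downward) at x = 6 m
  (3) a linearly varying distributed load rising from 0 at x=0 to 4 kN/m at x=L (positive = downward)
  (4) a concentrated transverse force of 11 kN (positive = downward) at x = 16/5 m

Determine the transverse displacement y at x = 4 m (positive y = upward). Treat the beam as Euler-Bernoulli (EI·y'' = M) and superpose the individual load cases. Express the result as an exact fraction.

y(4) = -10449/1562500 m

Load 1 — point force P=-8 kN at a=2 m (b=L-a=6):
  y_1 = -Pa²(3x-a)/(6EI)  [x>a] = -(-8)·2²·(3·4-2)/(6·200000) = 1/3750 m
Load 2 — point force P=19 kN at a=6 m (b=L-a=2):
  y_2 = -Px²(3a-x)/(6EI)  [x≤a] = -19·4²·(3·6-4)/(6·200000) = -133/37500 m
Load 3 — triangular load w₀=4 kN/m (0→w₀ over full span):
  y_3 = (w₀Lx³/12-w₀L²x²/6-w₀x⁵/(120L))/EI = (4·8·4³/12-4·8²·4²/6-4·4⁵/(120·8))/200000 = -121/46875 m
Load 4 — point force P=11 kN at a=16/5 m (b=L-a=24/5):
  y_4 = -Pa²(3x-a)/(6EI)  [x>a] = -11·(16/5)²·(3·4-(16/5))/(6·200000) = -968/1171875 m
Superposition: y = Σ y_i = -10449/1562500 m ≈ -0.006687 m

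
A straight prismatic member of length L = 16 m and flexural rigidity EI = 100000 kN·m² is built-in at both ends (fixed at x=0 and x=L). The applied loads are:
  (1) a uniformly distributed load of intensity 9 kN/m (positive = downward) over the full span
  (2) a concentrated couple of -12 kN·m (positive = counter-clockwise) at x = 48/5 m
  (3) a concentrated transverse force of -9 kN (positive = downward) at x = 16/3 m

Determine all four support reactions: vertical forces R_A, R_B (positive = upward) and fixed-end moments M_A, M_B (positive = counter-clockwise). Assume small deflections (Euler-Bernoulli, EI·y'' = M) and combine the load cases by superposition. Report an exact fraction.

R_A = 4819/75 kN, M_A = 12512/75 kN·m, R_B = 5306/75 kN, M_B = -13708/75 kN·m

Load 1 — uniform load w=9 kN/m over full span:
  R_A = wL/2 = 9·16/2 = 72 kN
  M_A = wL²/12 = 9·16²/12 = 192 kN·m
  R_B = wL/2 = 9·16/2 = 72 kN
  M_B = -wL²/12 = -9·16²/12 = -192 kN·m
Load 2 — applied couple M₀=-12 kN·m at a=48/5 m (b=L-a=32/5):
  R_A = 6M₀ab/L³ = 6·(-12)·(48/5)·(32/5)/16³ = -27/25 kN
  M_A = M₀b(2a-b)/L² = (-12)·(32/5)·(2·(48/5)-(32/5))/16² = -96/25 kN·m
  R_B = -6M₀ab/L³ = -6·(-12)·(48/5)·(32/5)/16³ = 27/25 kN
  M_B = M₀a(2b-a)/L² = (-12)·(48/5)·(2·(32/5)-(48/5))/16² = -36/25 kN·m
Load 3 — point force P=-9 kN at a=16/3 m (b=L-a=32/3):
  R_A = Pb²(3a+b)/L³ = (-9)·(32/3)²·(3·(16/3)+(32/3))/16³ = -20/3 kN
  M_A = Pab²/L² = (-9)·(16/3)·(32/3)²/16² = -64/3 kN·m
  R_B = Pa²(a+3b)/L³ = (-9)·(16/3)²·((16/3)+3·(32/3))/16³ = -7/3 kN
  M_B = -Pa²b/L² = -(-9)·(16/3)²·(32/3)/16² = 32/3 kN·m
Superposition: R_A = 4819/75 kN, M_A = 12512/75 kN·m, R_B = 5306/75 kN, M_B = -13708/75 kN·m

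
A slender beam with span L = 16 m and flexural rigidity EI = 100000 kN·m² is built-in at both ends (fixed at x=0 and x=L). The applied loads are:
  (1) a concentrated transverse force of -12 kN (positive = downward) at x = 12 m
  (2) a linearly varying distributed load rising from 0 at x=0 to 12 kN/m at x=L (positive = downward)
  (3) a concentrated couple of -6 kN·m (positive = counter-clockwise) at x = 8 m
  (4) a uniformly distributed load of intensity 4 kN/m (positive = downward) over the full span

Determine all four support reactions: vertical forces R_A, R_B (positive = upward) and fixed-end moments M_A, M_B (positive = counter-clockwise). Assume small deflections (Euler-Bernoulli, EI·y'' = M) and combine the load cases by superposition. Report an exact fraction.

Load 1 — point force P=-12 kN at a=12 m (b=L-a=4):
  R_A = Pb²(3a+b)/L³ = (-12)·4²·(3·12+4)/16³ = -15/8 kN
  M_A = Pab²/L² = (-12)·12·4²/16² = -9 kN·m
  R_B = Pa²(a+3b)/L³ = (-12)·12²·(12+3·4)/16³ = -81/8 kN
  M_B = -Pa²b/L² = -(-12)·12²·4/16² = 27 kN·m
Load 2 — triangular load w₀=12 kN/m (0→w₀ over full span):
  R_A = 3w₀L/20 = 3·12·16/20 = 144/5 kN
  M_A = w₀L²/30 = 12·16²/30 = 512/5 kN·m
  R_B = 7w₀L/20 = 7·12·16/20 = 336/5 kN
  M_B = -w₀L²/20 = -12·16²/20 = -768/5 kN·m
Load 3 — applied couple M₀=-6 kN·m at a=8 m (b=L-a=8):
  R_A = 6M₀ab/L³ = 6·(-6)·8·8/16³ = -9/16 kN
  M_A = M₀b(2a-b)/L² = (-6)·8·(2·8-8)/16² = -3/2 kN·m
  R_B = -6M₀ab/L³ = -6·(-6)·8·8/16³ = 9/16 kN
  M_B = M₀a(2b-a)/L² = (-6)·8·(2·8-8)/16² = -3/2 kN·m
Load 4 — uniform load w=4 kN/m over full span:
  R_A = wL/2 = 4·16/2 = 32 kN
  M_A = wL²/12 = 4·16²/12 = 256/3 kN·m
  R_B = wL/2 = 4·16/2 = 32 kN
  M_B = -wL²/12 = -4·16²/12 = -256/3 kN·m
Superposition: R_A = 4669/80 kN, M_A = 5317/30 kN·m, R_B = 7171/80 kN, M_B = -6403/30 kN·m

R_A = 4669/80 kN, M_A = 5317/30 kN·m, R_B = 7171/80 kN, M_B = -6403/30 kN·m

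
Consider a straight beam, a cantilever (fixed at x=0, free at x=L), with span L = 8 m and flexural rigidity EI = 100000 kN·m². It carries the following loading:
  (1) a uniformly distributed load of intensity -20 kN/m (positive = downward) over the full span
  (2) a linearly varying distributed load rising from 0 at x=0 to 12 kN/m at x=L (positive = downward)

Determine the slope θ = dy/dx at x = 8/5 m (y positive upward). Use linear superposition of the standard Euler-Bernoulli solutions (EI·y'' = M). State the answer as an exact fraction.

θ(8/5) = 28376/5859375 rad

Load 1 — uniform load w=-20 kN/m over full span:
  θ_1 = -wx(x²-3Lx+3L²)/(6EI) = -(-20)·(8/5)·((8/5)²-3·8·(8/5)+3·8²)/(6·100000) = 1952/234375 rad
Load 2 — triangular load w₀=12 kN/m (0→w₀ over full span):
  θ_2 = (w₀Lx²/4-w₀L²x/3-w₀x⁴/(24L))/EI = (12·8·(8/5)²/4-12·8²·(8/5)/3-12·(8/5)⁴/(24·8))/100000 = -6808/1953125 rad
Superposition: θ = Σ θ_i = 28376/5859375 rad ≈ 0.004843 rad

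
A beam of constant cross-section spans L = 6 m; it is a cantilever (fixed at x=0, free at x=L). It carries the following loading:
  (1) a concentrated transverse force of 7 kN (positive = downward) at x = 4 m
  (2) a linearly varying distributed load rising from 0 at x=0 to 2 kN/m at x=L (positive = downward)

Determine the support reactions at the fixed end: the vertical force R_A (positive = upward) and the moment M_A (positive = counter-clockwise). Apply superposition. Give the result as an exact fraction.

Load 1 — point force P=7 kN at a=4 m (b=L-a=2):
  R_A = P = 7 kN
  M_A = Pa = 7·4 = 28 kN·m
Load 2 — triangular load w₀=2 kN/m (0→w₀ over full span):
  R_A = w₀L/2 = 2·6/2 = 6 kN
  M_A = w₀L²/3 = 2·6²/3 = 24 kN·m
Superposition: R_A = 13 kN, M_A = 52 kN·m

R_A = 13 kN, M_A = 52 kN·m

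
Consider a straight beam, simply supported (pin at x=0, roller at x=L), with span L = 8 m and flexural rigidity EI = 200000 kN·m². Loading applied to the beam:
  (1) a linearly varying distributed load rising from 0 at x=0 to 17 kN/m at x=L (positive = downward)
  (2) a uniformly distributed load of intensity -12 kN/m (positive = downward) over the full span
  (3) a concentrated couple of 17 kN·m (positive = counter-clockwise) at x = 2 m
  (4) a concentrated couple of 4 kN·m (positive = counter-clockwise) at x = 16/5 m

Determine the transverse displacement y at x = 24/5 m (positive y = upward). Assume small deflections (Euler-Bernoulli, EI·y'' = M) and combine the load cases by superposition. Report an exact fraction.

y(24/5) = 2616257/2343750000 m

Load 1 — triangular load w₀=17 kN/m (0→w₀ over full span):
  y_1 = -w₀x(7L⁴-10L²x²+3x⁴)/(360LEI) = -17·(24/5)·(7·8⁴-10·8²·(24/5)²+3·(24/5)⁴)/(360·8·200000) = -322048/146484375 m
Load 2 — uniform load w=-12 kN/m over full span:
  y_2 = -wx(L³-2Lx²+x³)/(24EI) = -(-12)·(24/5)·(8³-2·8·(24/5)²+(24/5)³)/(24·200000) = 5952/1953125 m
Load 3 — applied couple M₀=17 kN·m at a=2 m (b=L-a=6):
  y_3 = (M₀x³/(6L)-M₀(x-a)²/2+C₁x)/EI  [x>a] with C₁=M₀(3b²-L²)/(6L)=187/12 = (17·(24/5)³/(6·8)-17·((24/5)-2)²/2+(187/12)·(24/5))/200000 = 1479/6250000 m
Load 4 — applied couple M₀=4 kN·m at a=16/5 m (b=L-a=24/5):
  y_4 = (M₀x³/(6L)-M₀(x-a)²/2+C₁x)/EI  [x>a] with C₁=M₀(3b²-L²)/(6L)=32/75 = (4·(24/5)³/(6·8)-4·((24/5)-(16/5))²/2+(32/75)·(24/5))/200000 = 12/390625 m
Superposition: y = Σ y_i = 2616257/2343750000 m ≈ 0.001116 m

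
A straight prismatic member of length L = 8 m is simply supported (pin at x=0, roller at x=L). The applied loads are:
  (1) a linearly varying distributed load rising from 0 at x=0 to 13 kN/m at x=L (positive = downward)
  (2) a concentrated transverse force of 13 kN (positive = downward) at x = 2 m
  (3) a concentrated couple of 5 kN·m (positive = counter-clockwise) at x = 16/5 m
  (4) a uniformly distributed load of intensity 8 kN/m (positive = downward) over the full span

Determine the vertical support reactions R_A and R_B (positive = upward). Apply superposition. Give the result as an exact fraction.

Load 1 — triangular load w₀=13 kN/m (0→w₀ over full span):
  R_A = w₀L/6 = 13·8/6 = 52/3 kN
  R_B = w₀L/3 = 13·8/3 = 104/3 kN
Load 2 — point force P=13 kN at a=2 m (b=L-a=6):
  R_A = Pb/L = 13·6/8 = 39/4 kN
  R_B = Pa/L = 13·2/8 = 13/4 kN
Load 3 — applied couple M₀=5 kN·m at a=16/5 m (b=L-a=24/5):
  R_A = M₀/L = 5/8 kN
  R_B = -M₀/L = -5/8 kN
Load 4 — uniform load w=8 kN/m over full span:
  R_A = wL/2 = 8·8/2 = 32 kN
  R_B = wL/2 = 8·8/2 = 32 kN
Superposition: R_A = 1433/24 kN, R_B = 1663/24 kN

R_A = 1433/24 kN, R_B = 1663/24 kN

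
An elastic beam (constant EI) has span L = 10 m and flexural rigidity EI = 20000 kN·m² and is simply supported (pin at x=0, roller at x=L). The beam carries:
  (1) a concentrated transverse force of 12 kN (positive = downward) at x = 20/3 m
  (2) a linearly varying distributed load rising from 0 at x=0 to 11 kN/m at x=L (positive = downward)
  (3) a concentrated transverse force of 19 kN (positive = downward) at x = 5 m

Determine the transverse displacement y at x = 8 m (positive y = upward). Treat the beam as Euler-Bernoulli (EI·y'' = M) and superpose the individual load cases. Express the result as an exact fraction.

y(8) = -1092629/27000000 m

Load 1 — point force P=12 kN at a=20/3 m (b=L-a=10/3):
  y_1 = -Pa(L-x)(2Lx-a²-x²)/(6LEI)  [x>a] = -12·(20/3)·(10-8)·(2·10·8-(20/3)²-8²)/(6·10·20000) = -116/16875 m
Load 2 — triangular load w₀=11 kN/m (0→w₀ over full span):
  y_2 = -w₀x(7L⁴-10L²x²+3x⁴)/(360LEI) = -11·8·(7·10⁴-10·10²·8²+3·8⁴)/(360·10·20000) = -1397/62500 m
Load 3 — point force P=19 kN at a=5 m (b=L-a=5):
  y_3 = -Pa(L-x)(2Lx-a²-x²)/(6LEI)  [x>a] = -19·5·(10-8)·(2·10·8-5²-8²)/(6·10·20000) = -1349/120000 m
Superposition: y = Σ y_i = -1092629/27000000 m ≈ -0.040468 m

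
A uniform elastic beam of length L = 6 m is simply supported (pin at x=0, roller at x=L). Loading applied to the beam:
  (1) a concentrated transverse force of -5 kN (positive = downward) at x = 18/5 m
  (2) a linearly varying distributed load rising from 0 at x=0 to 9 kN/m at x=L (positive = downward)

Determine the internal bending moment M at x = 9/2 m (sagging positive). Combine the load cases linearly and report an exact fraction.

M(9/2) = 423/32 kN·m

Load 1 — point force P=-5 kN at a=18/5 m (b=L-a=12/5):
  M_1 = Pa(L-x)/L  [x>a] = (-5)·(18/5)·(6-(9/2))/6 = -9/2 kN·m
Load 2 — triangular load w₀=9 kN/m (0→w₀ over full span):
  M_2 = w₀Lx/6 - w₀x³/(6L) = 9·6·(9/2)/6 - 9·(9/2)³/(6·6) = 567/32 kN·m
Superposition: M = Σ M_i = 423/32 kN·m ≈ 13.218750 kN·m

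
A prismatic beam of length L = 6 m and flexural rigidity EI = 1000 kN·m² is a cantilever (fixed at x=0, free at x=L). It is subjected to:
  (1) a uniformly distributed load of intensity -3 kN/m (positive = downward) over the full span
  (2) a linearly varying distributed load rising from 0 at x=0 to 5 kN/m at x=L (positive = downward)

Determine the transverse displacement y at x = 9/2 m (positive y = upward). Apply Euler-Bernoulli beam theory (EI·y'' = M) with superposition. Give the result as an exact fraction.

y(9/2) = -34749/512000 m

Load 1 — uniform load w=-3 kN/m over full span:
  y_1 = -wx²(x²-4Lx+6L²)/(24EI) = -(-3)·(9/2)²·((9/2)²-4·6·(9/2)+6·6²)/(24·1000) = 41553/128000 m
Load 2 — triangular load w₀=5 kN/m (0→w₀ over full span):
  y_2 = (w₀Lx³/12-w₀L²x²/6-w₀x⁵/(120L))/EI = (5·6·(9/2)³/12-5·6²·(9/2)²/6-5·(9/2)⁵/(120·6))/1000 = -200961/512000 m
Superposition: y = Σ y_i = -34749/512000 m ≈ -0.067869 m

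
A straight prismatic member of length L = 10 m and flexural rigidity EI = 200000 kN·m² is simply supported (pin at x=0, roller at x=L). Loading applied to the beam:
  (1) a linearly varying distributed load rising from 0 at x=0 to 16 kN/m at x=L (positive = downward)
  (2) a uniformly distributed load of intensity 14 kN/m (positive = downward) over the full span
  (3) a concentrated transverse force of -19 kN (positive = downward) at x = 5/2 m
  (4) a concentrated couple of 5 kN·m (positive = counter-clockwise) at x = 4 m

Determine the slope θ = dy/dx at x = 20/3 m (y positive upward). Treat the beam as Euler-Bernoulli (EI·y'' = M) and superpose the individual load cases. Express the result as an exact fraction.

θ(20/3) = 2964779/1555200000 rad

Load 1 — triangular load w₀=16 kN/m (0→w₀ over full span):
  θ_1 = -w₀(7L⁴-30L²x²+15x⁴)/(360LEI) = -16·(7·10⁴-30·10²·(20/3)²+15·(20/3)⁴)/(360·10·200000) = 91/121500 rad
Load 2 — uniform load w=14 kN/m over full span:
  θ_2 = -w(L³-6Lx²+4x³)/(24EI) = -14·(10³-6·10·(20/3)²+4·(20/3)³)/(24·200000) = 91/64800 rad
Load 3 — point force P=-19 kN at a=5/2 m (b=L-a=15/2):
  θ_3 = -Pa(2L²-6Lx+3x²+a²)/(6LEI)  [x>a] = -(-19)·(5/2)·(2·10²-6·10·(20/3)+3·(20/3)²+(5/2)²)/(6·10·200000) = -551/2304000 rad
Load 4 — applied couple M₀=5 kN·m at a=4 m (b=L-a=6):
  θ_4 = (M₀x²/(2L)-M₀(x-a)+C₁)/EI  [x>a] with C₁=M₀(3b²-L²)/(6L)=2/3 = (5·(20/3)²/(2·10)-5·((20/3)-4)+(2/3))/200000 = -7/900000 rad
Superposition: θ = Σ θ_i = 2964779/1555200000 rad ≈ 0.001906 rad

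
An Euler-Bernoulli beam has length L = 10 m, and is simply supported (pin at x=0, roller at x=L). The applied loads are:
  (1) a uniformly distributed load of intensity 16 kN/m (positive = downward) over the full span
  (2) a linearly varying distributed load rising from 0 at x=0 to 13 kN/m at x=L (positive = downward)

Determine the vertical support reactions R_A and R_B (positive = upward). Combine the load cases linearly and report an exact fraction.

R_A = 305/3 kN, R_B = 370/3 kN

Load 1 — uniform load w=16 kN/m over full span:
  R_A = wL/2 = 16·10/2 = 80 kN
  R_B = wL/2 = 16·10/2 = 80 kN
Load 2 — triangular load w₀=13 kN/m (0→w₀ over full span):
  R_A = w₀L/6 = 13·10/6 = 65/3 kN
  R_B = w₀L/3 = 13·10/3 = 130/3 kN
Superposition: R_A = 305/3 kN, R_B = 370/3 kN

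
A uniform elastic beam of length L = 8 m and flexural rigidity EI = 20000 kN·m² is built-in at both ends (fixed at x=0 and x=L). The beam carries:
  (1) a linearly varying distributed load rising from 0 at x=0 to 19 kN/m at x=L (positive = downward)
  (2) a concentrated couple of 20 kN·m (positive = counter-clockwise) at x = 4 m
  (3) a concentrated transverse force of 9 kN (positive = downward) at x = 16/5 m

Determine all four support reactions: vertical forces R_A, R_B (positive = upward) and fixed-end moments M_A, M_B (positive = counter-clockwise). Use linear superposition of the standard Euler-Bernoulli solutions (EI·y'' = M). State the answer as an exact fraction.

R_A = 16191/500 kN, M_A = 20963/375 kN·m, R_B = 26309/500 kN, M_B = -7839/125 kN·m

Load 1 — triangular load w₀=19 kN/m (0→w₀ over full span):
  R_A = 3w₀L/20 = 3·19·8/20 = 114/5 kN
  M_A = w₀L²/30 = 19·8²/30 = 608/15 kN·m
  R_B = 7w₀L/20 = 7·19·8/20 = 266/5 kN
  M_B = -w₀L²/20 = -19·8²/20 = -304/5 kN·m
Load 2 — applied couple M₀=20 kN·m at a=4 m (b=L-a=4):
  R_A = 6M₀ab/L³ = 6·20·4·4/8³ = 15/4 kN
  M_A = M₀b(2a-b)/L² = 20·4·(2·4-4)/8² = 5 kN·m
  R_B = -6M₀ab/L³ = -6·20·4·4/8³ = -15/4 kN
  M_B = M₀a(2b-a)/L² = 20·4·(2·4-4)/8² = 5 kN·m
Load 3 — point force P=9 kN at a=16/5 m (b=L-a=24/5):
  R_A = Pb²(3a+b)/L³ = 9·(24/5)²·(3·(16/5)+(24/5))/8³ = 729/125 kN
  M_A = Pab²/L² = 9·(16/5)·(24/5)²/8² = 1296/125 kN·m
  R_B = Pa²(a+3b)/L³ = 9·(16/5)²·((16/5)+3·(24/5))/8³ = 396/125 kN
  M_B = -Pa²b/L² = -9·(16/5)²·(24/5)/8² = -864/125 kN·m
Superposition: R_A = 16191/500 kN, M_A = 20963/375 kN·m, R_B = 26309/500 kN, M_B = -7839/125 kN·m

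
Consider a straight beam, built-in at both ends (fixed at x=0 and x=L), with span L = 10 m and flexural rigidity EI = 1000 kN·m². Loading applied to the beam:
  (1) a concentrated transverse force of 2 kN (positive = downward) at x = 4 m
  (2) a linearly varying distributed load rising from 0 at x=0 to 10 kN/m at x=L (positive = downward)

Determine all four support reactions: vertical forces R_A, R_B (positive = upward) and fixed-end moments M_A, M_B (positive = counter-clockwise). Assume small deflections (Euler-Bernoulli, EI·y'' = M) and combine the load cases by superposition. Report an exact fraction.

R_A = 2037/125 kN, M_A = 2716/75 kN·m, R_B = 4463/125 kN, M_B = -1298/25 kN·m

Load 1 — point force P=2 kN at a=4 m (b=L-a=6):
  R_A = Pb²(3a+b)/L³ = 2·6²·(3·4+6)/10³ = 162/125 kN
  M_A = Pab²/L² = 2·4·6²/10² = 72/25 kN·m
  R_B = Pa²(a+3b)/L³ = 2·4²·(4+3·6)/10³ = 88/125 kN
  M_B = -Pa²b/L² = -2·4²·6/10² = -48/25 kN·m
Load 2 — triangular load w₀=10 kN/m (0→w₀ over full span):
  R_A = 3w₀L/20 = 3·10·10/20 = 15 kN
  M_A = w₀L²/30 = 10·10²/30 = 100/3 kN·m
  R_B = 7w₀L/20 = 7·10·10/20 = 35 kN
  M_B = -w₀L²/20 = -10·10²/20 = -50 kN·m
Superposition: R_A = 2037/125 kN, M_A = 2716/75 kN·m, R_B = 4463/125 kN, M_B = -1298/25 kN·m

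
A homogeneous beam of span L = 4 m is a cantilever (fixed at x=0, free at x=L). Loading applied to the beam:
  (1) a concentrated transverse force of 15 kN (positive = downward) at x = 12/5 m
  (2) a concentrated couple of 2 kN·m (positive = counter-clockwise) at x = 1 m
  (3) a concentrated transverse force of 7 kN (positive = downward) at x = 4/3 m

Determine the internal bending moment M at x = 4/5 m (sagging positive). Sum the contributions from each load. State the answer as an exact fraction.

Load 1 — point force P=15 kN at a=12/5 m (b=L-a=8/5):
  M_1 = -P(a-x)  [x≤a] = -15·((12/5)-(4/5)) = -24 kN·m
Load 2 — applied couple M₀=2 kN·m at a=1 m (b=L-a=3):
  M_2 = M₀  [x≤a] = 2 = 2 kN·m
Load 3 — point force P=7 kN at a=4/3 m (b=L-a=8/3):
  M_3 = -P(a-x)  [x≤a] = -7·((4/3)-(4/5)) = -56/15 kN·m
Superposition: M = Σ M_i = -386/15 kN·m ≈ -25.733333 kN·m

M(4/5) = -386/15 kN·m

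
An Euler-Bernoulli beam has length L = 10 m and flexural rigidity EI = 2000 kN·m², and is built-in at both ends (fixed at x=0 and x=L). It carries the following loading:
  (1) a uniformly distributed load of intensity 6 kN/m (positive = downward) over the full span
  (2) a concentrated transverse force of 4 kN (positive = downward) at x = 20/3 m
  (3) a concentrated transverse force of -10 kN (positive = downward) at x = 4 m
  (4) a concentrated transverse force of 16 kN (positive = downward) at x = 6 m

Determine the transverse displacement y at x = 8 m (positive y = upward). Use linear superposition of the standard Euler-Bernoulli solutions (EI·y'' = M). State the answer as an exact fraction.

y(8) = -56732/1265625 m

Load 1 — uniform load w=6 kN/m over full span:
  y_1 = -wx²(L-x)²/(24EI) = -6·8²·(10-8)²/(24·2000) = -4/125 m
Load 2 — point force P=4 kN at a=20/3 m (b=L-a=10/3):
  y_2 = -Pa²(L-x)²(3bL-(3b+a)(L-x))/(6L³EI)  [x>a] = -4·(20/3)²·(10-8)²·(3·(10/3)·10-(3·(10/3)+(20/3))·(10-8))/(6·10³·2000) = -8/2025 m
Load 3 — point force P=-10 kN at a=4 m (b=L-a=6):
  y_3 = -Pa²(L-x)²(3bL-(3b+a)(L-x))/(6L³EI)  [x>a] = -(-10)·4²·(10-8)²·(3·6·10-(3·6+4)·(10-8))/(6·10³·2000) = 68/9375 m
Load 4 — point force P=16 kN at a=6 m (b=L-a=4):
  y_4 = -Pa²(L-x)²(3bL-(3b+a)(L-x))/(6L³EI)  [x>a] = -16·6²·(10-8)²·(3·4·10-(3·4+6)·(10-8))/(6·10³·2000) = -252/15625 m
Superposition: y = Σ y_i = -56732/1265625 m ≈ -0.044825 m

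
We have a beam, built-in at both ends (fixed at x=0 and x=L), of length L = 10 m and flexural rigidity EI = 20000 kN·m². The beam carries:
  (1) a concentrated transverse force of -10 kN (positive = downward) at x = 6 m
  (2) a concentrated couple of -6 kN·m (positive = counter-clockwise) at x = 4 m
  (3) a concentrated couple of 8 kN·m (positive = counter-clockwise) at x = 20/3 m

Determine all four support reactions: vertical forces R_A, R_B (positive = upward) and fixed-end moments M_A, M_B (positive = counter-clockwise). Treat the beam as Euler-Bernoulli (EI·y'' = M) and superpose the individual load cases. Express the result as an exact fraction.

R_A = -1244/375 kN, M_A = -574/75 kN·m, R_B = -2506/375 kN, M_B = 312/25 kN·m

Load 1 — point force P=-10 kN at a=6 m (b=L-a=4):
  R_A = Pb²(3a+b)/L³ = (-10)·4²·(3·6+4)/10³ = -88/25 kN
  M_A = Pab²/L² = (-10)·6·4²/10² = -48/5 kN·m
  R_B = Pa²(a+3b)/L³ = (-10)·6²·(6+3·4)/10³ = -162/25 kN
  M_B = -Pa²b/L² = -(-10)·6²·4/10² = 72/5 kN·m
Load 2 — applied couple M₀=-6 kN·m at a=4 m (b=L-a=6):
  R_A = 6M₀ab/L³ = 6·(-6)·4·6/10³ = -108/125 kN
  M_A = M₀b(2a-b)/L² = (-6)·6·(2·4-6)/10² = -18/25 kN·m
  R_B = -6M₀ab/L³ = -6·(-6)·4·6/10³ = 108/125 kN
  M_B = M₀a(2b-a)/L² = (-6)·4·(2·6-4)/10² = -48/25 kN·m
Load 3 — applied couple M₀=8 kN·m at a=20/3 m (b=L-a=10/3):
  R_A = 6M₀ab/L³ = 6·8·(20/3)·(10/3)/10³ = 16/15 kN
  M_A = M₀b(2a-b)/L² = 8·(10/3)·(2·(20/3)-(10/3))/10² = 8/3 kN·m
  R_B = -6M₀ab/L³ = -6·8·(20/3)·(10/3)/10³ = -16/15 kN
  M_B = M₀a(2b-a)/L² = 8·(20/3)·(2·(10/3)-(20/3))/10² = 0 kN·m
Superposition: R_A = -1244/375 kN, M_A = -574/75 kN·m, R_B = -2506/375 kN, M_B = 312/25 kN·m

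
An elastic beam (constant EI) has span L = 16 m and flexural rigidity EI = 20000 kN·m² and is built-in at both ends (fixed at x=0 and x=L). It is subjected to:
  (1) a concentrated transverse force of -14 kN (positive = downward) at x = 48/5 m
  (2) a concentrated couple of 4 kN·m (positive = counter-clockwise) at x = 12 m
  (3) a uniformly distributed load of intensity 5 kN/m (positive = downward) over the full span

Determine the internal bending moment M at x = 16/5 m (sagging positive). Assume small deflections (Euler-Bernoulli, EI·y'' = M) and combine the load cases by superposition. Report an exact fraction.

M(16/5) = 8383/7500 kN·m

Load 1 — point force P=-14 kN at a=48/5 m (b=L-a=32/5):
  M_1 = Pb²(3a+b)x/L³ - Pab²/L²  [x≤a] = (-14)·(32/5)²·(3·(48/5)+(32/5))·(16/5)/16³ - (-14)·(48/5)·(32/5)²/16² = 3584/625 kN·m
Load 2 — applied couple M₀=4 kN·m at a=12 m (b=L-a=4):
  M_2 = R_Ax - M_A  [x≤a] with R_A=9/32, M_A=5/4 = (9/32)·(16/5) - (5/4) = -7/20 kN·m
Load 3 — uniform load w=5 kN/m over full span:
  M_3 = wLx/2 - wL²/12 - wx²/2 = 5·16·(16/5)/2 - 5·16²/12 - 5·(16/5)²/2 = -64/15 kN·m
Superposition: M = Σ M_i = 8383/7500 kN·m ≈ 1.117733 kN·m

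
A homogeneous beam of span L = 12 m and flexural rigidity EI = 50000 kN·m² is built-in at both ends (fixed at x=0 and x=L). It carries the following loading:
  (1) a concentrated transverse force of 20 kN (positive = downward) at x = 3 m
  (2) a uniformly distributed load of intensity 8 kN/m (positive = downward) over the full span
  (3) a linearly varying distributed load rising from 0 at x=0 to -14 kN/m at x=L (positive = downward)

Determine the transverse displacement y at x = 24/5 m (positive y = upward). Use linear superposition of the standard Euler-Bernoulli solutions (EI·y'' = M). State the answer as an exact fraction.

Load 1 — point force P=20 kN at a=3 m (b=L-a=9):
  y_1 = -Pa²(L-x)²(3bL-(3b+a)(L-x))/(6L³EI)  [x>a] = -20·3²·(12-(24/5))²·(3·9·12-(3·9+3)·(12-(24/5)))/(6·12³·50000) = -243/125000 m
Load 2 — uniform load w=8 kN/m over full span:
  y_2 = -wx²(L-x)²/(24EI) = -8·(24/5)²·(12-(24/5))²/(24·50000) = -15552/1953125 m
Load 3 — triangular load w₀=-14 kN/m (0→w₀ over full span):
  y_3 = -w₀x²(L-x)²(x+2L)/(120LEI) = -(-14)·(24/5)²·(12-(24/5))²·((24/5)+2·12)/(120·12·50000) = 326592/48828125 m
Superposition: y = Σ y_i = -1257039/390625000 m ≈ -0.003218 m

y(24/5) = -1257039/390625000 m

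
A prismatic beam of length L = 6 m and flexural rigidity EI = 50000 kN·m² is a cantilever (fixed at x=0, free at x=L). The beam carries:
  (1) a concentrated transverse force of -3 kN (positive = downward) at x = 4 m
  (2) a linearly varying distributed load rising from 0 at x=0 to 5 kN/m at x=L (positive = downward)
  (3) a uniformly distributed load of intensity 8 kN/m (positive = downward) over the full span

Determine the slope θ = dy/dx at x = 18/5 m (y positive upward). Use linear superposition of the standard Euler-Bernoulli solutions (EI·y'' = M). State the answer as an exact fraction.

θ(18/5) = -9261/1250000 rad

Load 1 — point force P=-3 kN at a=4 m (b=L-a=2):
  θ_1 = -Px(2a-x)/(2EI)  [x≤a] = -(-3)·(18/5)·(2·4-(18/5))/(2·50000) = 297/625000 rad
Load 2 — triangular load w₀=5 kN/m (0→w₀ over full span):
  θ_2 = (w₀Lx²/4-w₀L²x/3-w₀x⁴/(24L))/EI = (5·6·(18/5)²/4-5·6²·(18/5)/3-5·(18/5)⁴/(24·6))/50000 = -15579/6250000 rad
Load 3 — uniform load w=8 kN/m over full span:
  θ_3 = -wx(x²-3Lx+3L²)/(6EI) = -8·(18/5)·((18/5)²-3·6·(18/5)+3·6²)/(6·50000) = -2106/390625 rad
Superposition: θ = Σ θ_i = -9261/1250000 rad ≈ -0.007409 rad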